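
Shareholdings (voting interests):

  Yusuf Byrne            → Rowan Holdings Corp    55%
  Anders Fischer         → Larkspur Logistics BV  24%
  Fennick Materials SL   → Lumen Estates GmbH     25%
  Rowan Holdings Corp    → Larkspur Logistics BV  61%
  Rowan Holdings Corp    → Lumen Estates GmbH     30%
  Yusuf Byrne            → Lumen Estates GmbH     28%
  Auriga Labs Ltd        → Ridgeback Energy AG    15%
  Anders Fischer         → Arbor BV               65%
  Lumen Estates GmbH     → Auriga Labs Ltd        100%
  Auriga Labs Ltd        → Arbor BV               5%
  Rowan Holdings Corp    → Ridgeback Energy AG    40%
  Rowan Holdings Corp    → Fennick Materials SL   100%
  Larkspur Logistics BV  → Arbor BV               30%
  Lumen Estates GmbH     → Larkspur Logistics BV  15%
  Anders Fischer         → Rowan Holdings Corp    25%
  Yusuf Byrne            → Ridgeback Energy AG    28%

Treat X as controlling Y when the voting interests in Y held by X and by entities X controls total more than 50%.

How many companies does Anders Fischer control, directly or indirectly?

Anders holds 65% of Arbor, so Anders controls Arbor.
No other company's threshold is met.
Anders controls 1 company.

1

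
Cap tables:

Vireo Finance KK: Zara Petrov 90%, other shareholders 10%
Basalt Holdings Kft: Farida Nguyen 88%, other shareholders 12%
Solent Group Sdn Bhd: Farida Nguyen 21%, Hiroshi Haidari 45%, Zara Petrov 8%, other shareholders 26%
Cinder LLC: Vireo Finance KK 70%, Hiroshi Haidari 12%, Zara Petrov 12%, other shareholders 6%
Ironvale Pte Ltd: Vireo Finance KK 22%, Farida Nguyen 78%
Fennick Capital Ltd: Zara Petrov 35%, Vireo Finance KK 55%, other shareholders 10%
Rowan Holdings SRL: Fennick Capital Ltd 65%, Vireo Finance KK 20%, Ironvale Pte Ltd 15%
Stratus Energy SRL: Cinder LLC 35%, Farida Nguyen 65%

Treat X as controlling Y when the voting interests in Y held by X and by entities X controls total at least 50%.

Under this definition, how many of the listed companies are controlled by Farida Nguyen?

Farida holds 88% of Basalt, so Farida controls Basalt.
Farida holds 78% of Ironvale, so Farida controls Ironvale.
Farida holds 65% of Stratus, so Farida controls Stratus.
No other company's threshold is met.
Farida controls 3 companies.

3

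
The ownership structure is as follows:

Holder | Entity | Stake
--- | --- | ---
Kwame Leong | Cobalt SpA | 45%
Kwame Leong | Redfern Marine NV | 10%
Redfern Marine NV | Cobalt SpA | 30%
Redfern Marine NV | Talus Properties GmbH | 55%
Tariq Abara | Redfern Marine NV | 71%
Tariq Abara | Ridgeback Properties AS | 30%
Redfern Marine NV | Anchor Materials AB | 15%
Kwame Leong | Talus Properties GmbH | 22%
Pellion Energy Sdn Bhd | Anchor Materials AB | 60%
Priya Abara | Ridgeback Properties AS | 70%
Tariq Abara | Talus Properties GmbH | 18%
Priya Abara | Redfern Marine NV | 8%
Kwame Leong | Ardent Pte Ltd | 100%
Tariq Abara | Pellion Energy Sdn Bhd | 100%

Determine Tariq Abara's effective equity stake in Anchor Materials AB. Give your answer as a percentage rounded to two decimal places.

Tariq reaches Anchor along 2 paths.
Via Redfern: 71% × 15% = 10.65%.
Via Pellion: 100% × 60% = 60%.
Total: 10.65% + 60% = 70.65%.

70.65%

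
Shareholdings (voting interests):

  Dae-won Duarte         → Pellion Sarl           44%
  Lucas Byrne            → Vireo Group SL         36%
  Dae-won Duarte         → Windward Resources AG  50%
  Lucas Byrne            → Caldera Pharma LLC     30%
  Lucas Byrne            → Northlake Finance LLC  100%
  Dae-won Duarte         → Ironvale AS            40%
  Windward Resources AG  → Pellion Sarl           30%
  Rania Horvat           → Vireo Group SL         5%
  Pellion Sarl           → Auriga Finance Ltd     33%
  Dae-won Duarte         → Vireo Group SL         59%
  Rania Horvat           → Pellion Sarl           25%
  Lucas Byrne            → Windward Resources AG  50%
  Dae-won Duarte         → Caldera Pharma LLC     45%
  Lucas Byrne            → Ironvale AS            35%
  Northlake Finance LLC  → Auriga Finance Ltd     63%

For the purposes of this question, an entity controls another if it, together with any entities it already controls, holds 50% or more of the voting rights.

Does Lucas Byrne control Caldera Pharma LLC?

No

Lucas holds 50% of Windward, so Lucas controls Windward.
Lucas holds 100% of Northlake, so Lucas controls Northlake.
Northlake holds 63% of Auriga, so Lucas controls Auriga.
In Caldera, Lucas's side holds only 30%, not ≥ 50%.
So Lucas does not control Caldera.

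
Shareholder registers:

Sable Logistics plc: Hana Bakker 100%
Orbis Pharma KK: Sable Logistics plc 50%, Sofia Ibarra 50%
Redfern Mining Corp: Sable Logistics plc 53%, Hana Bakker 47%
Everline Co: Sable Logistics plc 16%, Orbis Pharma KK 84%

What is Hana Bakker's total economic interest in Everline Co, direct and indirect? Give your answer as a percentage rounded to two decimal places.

58.00%

Hana reaches Everline along 2 paths.
Via Sable: 100% × 16% = 16%.
Via Sable → Orbis: 100% × 50% × 84% = 42%.
Total: 16% + 42% = 58%.
Rounded: 58.00%.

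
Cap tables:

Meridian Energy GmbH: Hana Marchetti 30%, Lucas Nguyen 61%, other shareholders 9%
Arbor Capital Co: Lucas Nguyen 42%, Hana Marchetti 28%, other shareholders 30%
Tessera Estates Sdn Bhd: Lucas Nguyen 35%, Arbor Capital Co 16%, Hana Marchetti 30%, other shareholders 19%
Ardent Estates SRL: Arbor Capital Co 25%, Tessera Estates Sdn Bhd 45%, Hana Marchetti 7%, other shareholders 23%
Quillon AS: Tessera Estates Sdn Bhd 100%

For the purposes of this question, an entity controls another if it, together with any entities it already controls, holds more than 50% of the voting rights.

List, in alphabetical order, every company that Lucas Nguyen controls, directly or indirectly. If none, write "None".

Meridian Energy GmbH

Lucas holds 61% of Meridian, so Lucas controls Meridian.
No other company's threshold is met.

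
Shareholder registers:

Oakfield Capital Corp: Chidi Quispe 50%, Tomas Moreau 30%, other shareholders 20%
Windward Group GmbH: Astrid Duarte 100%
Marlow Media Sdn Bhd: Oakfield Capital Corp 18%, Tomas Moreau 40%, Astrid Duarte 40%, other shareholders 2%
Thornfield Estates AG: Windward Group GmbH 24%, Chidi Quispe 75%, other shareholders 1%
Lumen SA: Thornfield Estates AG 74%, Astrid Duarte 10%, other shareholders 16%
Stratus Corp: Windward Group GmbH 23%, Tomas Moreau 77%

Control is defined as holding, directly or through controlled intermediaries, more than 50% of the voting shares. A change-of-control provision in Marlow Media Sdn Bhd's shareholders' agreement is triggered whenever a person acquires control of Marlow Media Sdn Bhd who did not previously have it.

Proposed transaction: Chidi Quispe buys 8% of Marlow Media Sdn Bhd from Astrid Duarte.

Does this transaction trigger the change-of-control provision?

No

The purchase adds only to Chidi's holdings (Astrid's stake shrinks), so Chidi is the only person who could newly come to control Marlow.
Chidi holds 75% of Thornfield, so Chidi controls Thornfield.
Thornfield holds 74% of Lumen, so Chidi controls Lumen.
Neither Chidi nor any entity Chidi controls holds any voting interest in Marlow.
So before the transaction, Chidi does not control Marlow.
After the purchase, Chidi holds 8% of Marlow directly, and Astrid's stake falls to 32%.
After the transaction, Chidi's side holds 8% of Marlow, not > 50%, so Chidi still does not control Marlow.
No new person acquires control, so the clause is not triggered.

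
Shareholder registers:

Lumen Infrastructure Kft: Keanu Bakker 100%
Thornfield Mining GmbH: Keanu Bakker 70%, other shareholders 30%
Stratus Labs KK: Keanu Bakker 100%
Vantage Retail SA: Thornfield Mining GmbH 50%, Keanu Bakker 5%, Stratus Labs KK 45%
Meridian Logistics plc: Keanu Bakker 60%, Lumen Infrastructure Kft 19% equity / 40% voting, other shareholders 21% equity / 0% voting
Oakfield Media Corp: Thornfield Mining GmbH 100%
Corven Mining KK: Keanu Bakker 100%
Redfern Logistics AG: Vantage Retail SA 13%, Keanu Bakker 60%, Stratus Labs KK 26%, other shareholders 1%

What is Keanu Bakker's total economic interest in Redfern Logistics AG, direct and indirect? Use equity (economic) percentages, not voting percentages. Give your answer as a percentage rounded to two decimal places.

97.05%

Keanu reaches Redfern along 5 paths.
Via Thornfield → Vantage: 70% × 50% × 13% = 4.55%.
Via Vantage: 5% × 13% = 0.65%.
Via Stratus → Vantage: 100% × 45% × 13% = 5.85%.
Direct stake: 60% = 60%.
Via Stratus: 100% × 26% = 26%.
Total: 4.55% + 0.65% + 5.85% + 60% + 26% = 97.05%.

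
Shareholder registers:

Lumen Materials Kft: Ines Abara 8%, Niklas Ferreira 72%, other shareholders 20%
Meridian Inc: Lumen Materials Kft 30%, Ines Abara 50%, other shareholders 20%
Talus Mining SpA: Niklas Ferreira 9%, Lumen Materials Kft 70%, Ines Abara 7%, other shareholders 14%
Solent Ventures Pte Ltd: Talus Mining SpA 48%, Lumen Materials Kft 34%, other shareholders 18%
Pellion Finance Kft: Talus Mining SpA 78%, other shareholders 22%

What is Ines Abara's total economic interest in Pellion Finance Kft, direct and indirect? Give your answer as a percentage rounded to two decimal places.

Ines reaches Pellion along 2 paths.
Via Lumen → Talus: 8% × 70% × 78% = 4.368%.
Via Talus: 7% × 78% = 5.46%.
Total: 4.368% + 5.46% = 9.828%.
Rounded: 9.83%.

9.83%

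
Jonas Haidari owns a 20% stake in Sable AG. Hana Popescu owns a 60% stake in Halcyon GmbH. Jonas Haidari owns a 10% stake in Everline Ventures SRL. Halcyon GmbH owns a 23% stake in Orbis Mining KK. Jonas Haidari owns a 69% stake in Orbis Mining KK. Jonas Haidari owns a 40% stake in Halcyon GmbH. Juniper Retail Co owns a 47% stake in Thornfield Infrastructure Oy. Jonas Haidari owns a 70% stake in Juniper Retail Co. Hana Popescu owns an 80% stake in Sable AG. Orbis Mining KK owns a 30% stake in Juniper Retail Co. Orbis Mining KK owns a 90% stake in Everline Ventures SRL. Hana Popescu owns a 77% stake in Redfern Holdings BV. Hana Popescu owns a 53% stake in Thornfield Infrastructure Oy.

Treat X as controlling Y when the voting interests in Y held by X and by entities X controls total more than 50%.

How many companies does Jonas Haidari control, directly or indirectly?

3

Jonas holds 69% of Orbis, so Jonas controls Orbis.
Orbis and Jonas together hold 30% + 70% = 100% of Juniper, so Jonas controls Juniper.
Jonas and Orbis together hold 10% + 90% = 100% of Everline, so Jonas controls Everline.
No other company's threshold is met.
Jonas controls 3 companies.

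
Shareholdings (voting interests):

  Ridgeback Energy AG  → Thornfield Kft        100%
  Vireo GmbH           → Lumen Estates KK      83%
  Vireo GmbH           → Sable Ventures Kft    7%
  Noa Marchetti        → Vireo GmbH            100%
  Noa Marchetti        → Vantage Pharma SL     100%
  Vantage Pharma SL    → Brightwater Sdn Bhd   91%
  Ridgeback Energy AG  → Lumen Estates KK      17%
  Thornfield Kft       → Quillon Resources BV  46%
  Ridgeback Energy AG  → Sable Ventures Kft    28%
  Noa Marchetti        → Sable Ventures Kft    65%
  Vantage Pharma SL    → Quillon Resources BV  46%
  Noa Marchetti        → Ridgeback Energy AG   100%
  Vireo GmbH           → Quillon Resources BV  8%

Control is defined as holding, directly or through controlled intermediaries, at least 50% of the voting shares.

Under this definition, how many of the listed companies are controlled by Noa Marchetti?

8

Noa holds 100% of Ridgeback, so Noa controls Ridgeback.
Noa holds 100% of Vantage, so Noa controls Vantage.
Noa holds 100% of Vireo, so Noa controls Vireo.
Ridgeback and Vireo and Noa together hold 28% + 7% + 65% = 100% of Sable, so Noa controls Sable.
Vireo and Ridgeback together hold 83% + 17% = 100% of Lumen, so Noa controls Lumen.
Ridgeback holds 100% of Thornfield, so Noa controls Thornfield.
Vantage holds 91% of Brightwater, so Noa controls Brightwater.
Thornfield and Vantage and Vireo together hold 46% + 46% + 8% = 100% of Quillon, so Noa controls Quillon.
Noa controls 8 companies.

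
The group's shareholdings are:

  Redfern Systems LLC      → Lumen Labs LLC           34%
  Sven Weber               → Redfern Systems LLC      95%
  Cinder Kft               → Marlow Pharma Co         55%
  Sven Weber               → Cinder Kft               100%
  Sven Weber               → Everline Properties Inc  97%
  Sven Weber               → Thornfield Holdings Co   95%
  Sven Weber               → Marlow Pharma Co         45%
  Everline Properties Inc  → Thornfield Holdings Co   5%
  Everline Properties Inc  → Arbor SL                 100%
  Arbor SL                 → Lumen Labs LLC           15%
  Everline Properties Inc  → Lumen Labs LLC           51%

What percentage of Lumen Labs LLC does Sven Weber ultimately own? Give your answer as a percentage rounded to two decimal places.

Sven reaches Lumen along 3 paths.
Via Everline: 97% × 51% = 49.47%.
Via Everline → Arbor: 97% × 100% × 15% = 14.55%.
Via Redfern: 95% × 34% = 32.3%.
Total: 49.47% + 14.55% + 32.3% = 96.32%.

96.32%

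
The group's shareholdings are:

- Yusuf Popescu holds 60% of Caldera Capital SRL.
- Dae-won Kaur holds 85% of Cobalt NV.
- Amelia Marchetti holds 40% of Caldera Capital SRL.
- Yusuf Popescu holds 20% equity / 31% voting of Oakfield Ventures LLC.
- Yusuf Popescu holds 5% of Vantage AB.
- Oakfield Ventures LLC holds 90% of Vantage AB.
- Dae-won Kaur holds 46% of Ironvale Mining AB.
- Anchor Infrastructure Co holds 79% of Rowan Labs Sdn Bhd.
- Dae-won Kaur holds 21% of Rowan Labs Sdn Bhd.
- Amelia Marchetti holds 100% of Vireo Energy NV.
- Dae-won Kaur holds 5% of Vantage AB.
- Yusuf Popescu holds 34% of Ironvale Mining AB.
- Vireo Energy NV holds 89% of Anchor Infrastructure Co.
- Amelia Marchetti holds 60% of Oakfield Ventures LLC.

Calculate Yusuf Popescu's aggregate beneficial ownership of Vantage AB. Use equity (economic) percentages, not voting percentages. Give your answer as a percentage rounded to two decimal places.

Yusuf reaches Vantage along 2 paths.
Direct stake: 5% = 5%.
Via Oakfield: 20% × 90% = 18%.
Total: 5% + 18% = 23%.
Rounded: 23.00%.

23.00%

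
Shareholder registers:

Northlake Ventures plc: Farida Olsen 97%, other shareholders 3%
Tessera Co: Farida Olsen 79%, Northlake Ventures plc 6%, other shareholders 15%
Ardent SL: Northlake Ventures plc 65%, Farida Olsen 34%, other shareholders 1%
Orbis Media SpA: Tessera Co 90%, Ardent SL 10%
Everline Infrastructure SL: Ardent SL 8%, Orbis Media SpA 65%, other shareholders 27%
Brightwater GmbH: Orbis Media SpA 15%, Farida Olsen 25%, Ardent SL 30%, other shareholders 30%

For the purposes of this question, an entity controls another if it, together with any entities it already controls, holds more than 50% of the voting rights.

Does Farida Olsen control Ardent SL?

Farida holds 97% of Northlake, so Farida controls Northlake.
Northlake and Farida together hold 65% + 34% = 99% of Ardent, so Farida controls Ardent.

Yes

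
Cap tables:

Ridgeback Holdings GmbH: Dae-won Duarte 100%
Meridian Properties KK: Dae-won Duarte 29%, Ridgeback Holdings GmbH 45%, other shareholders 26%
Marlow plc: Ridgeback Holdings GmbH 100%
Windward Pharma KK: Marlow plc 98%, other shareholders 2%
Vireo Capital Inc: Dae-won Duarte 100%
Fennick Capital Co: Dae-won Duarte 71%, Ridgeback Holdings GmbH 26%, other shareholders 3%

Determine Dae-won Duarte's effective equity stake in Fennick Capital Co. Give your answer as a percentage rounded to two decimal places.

97.00%

Dae-won reaches Fennick along 2 paths.
Direct stake: 71% = 71%.
Via Ridgeback: 100% × 26% = 26%.
Total: 71% + 26% = 97%.
Rounded: 97.00%.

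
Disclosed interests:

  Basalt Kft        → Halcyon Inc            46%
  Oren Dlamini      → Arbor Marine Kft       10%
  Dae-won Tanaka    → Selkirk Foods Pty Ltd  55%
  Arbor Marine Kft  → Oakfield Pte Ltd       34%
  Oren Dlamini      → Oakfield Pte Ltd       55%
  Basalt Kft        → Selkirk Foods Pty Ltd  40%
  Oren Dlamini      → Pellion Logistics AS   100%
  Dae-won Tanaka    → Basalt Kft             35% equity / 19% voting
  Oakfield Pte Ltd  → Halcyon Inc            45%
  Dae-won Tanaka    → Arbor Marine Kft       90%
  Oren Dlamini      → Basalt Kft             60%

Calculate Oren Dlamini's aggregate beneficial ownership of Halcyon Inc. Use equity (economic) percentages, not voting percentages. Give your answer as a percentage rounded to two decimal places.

53.88%

Oren reaches Halcyon along 3 paths.
Via Oakfield: 55% × 45% = 24.75%.
Via Arbor → Oakfield: 10% × 34% × 45% = 1.53%.
Via Basalt: 60% × 46% = 27.6%.
Total: 24.75% + 1.53% + 27.6% = 53.88%.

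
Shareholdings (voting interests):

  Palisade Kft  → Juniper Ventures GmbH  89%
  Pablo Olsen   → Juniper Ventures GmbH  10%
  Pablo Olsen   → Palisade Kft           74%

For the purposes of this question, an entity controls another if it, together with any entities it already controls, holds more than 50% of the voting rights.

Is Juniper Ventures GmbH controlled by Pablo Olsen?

Yes

Pablo holds 74% of Palisade, so Pablo controls Palisade.
Palisade and Pablo together hold 89% + 10% = 99% of Juniper, so Pablo controls Juniper.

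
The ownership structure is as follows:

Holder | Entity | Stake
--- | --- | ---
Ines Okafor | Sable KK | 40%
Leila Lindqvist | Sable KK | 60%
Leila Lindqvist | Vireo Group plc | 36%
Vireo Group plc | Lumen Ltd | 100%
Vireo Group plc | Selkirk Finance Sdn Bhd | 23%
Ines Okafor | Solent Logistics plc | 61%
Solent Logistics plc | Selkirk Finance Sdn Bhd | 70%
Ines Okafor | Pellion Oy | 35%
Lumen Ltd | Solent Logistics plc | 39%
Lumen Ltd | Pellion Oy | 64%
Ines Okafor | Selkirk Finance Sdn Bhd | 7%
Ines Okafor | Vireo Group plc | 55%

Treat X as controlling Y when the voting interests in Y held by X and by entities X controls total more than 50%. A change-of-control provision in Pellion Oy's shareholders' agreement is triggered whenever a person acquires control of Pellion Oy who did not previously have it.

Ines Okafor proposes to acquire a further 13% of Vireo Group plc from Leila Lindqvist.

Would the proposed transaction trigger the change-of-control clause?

The purchase adds only to Ines's holdings (Leila's stake shrinks), so Ines is the only person who could newly come to control Pellion.
Ines holds 55% of Vireo, so Ines controls Vireo.
Vireo holds 100% of Lumen, so Ines controls Lumen.
Ines and Lumen together hold 35% + 64% = 99% of Pellion, so Ines controls Pellion.
So Ines already controls Pellion before the transaction.
After the purchase, Ines's direct stake in Vireo rises to 55% + 13% = 68%, and Leila's stake falls to 23%.
Ines controlled Pellion already, so this is not a new person acquiring control; every other person's position is unchanged or reduced.
No new person acquires control, so the clause is not triggered.

No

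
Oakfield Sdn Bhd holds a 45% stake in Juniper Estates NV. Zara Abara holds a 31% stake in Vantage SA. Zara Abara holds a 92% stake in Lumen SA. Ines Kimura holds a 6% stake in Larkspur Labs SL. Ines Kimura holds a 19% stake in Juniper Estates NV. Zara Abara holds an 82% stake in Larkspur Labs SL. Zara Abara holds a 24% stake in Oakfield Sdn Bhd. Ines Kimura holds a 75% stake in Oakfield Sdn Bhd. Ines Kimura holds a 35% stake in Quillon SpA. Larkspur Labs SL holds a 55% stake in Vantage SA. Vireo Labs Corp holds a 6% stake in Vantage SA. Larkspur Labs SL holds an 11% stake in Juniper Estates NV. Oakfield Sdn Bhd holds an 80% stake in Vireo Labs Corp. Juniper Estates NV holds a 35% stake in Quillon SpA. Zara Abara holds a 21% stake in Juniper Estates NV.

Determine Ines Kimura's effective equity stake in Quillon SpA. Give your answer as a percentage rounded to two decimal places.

53.69%

Ines reaches Quillon along 4 paths.
Direct stake: 35% = 35%.
Via Oakfield → Juniper: 75% × 45% × 35% = 11.8125%.
Via Juniper: 19% × 35% = 6.65%.
Via Larkspur → Juniper: 6% × 11% × 35% = 0.231%.
Total: 35% + 11.8125% + 6.65% + 0.231% = 53.6935%.
Rounded: 53.69%.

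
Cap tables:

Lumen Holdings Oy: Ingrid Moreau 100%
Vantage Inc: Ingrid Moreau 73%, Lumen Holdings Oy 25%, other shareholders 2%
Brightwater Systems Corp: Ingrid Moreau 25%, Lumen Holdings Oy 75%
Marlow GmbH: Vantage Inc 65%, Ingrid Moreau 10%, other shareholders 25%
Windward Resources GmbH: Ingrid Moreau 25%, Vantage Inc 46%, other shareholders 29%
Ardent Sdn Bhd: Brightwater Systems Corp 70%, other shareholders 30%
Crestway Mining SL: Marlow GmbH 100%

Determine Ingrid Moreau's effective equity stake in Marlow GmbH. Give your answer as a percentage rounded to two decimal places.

Ingrid reaches Marlow along 3 paths.
Via Vantage: 73% × 65% = 47.45%.
Via Lumen → Vantage: 100% × 25% × 65% = 16.25%.
Direct stake: 10% = 10%.
Total: 47.45% + 16.25% + 10% = 73.7%.
Rounded: 73.70%.

73.70%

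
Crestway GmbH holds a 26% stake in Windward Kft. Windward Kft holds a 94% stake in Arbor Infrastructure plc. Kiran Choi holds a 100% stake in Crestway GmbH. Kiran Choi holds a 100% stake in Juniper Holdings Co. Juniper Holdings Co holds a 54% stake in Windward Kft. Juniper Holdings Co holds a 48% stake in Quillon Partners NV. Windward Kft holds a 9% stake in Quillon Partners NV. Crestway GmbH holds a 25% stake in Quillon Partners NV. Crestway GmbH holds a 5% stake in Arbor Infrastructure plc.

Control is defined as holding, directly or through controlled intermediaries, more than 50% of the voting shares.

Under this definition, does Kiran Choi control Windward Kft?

Kiran holds 100% of Juniper, so Kiran controls Juniper.
Kiran holds 100% of Crestway, so Kiran controls Crestway.
Juniper and Crestway together hold 54% + 26% = 80% of Windward, so Kiran controls Windward.

Yes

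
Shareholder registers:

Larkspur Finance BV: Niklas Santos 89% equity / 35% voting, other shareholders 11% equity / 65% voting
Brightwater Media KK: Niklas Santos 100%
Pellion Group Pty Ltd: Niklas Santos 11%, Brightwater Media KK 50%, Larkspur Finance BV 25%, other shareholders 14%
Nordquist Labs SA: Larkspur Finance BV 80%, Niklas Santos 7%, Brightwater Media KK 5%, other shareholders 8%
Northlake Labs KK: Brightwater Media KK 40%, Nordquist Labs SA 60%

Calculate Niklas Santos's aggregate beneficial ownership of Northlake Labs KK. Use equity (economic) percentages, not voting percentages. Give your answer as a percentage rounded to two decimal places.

89.92%

Niklas reaches Northlake along 4 paths.
Via Brightwater: 100% × 40% = 40%.
Via Larkspur → Nordquist: 89% × 80% × 60% = 42.72%.
Via Nordquist: 7% × 60% = 4.2%.
Via Brightwater → Nordquist: 100% × 5% × 60% = 3%.
Total: 40% + 42.72% + 4.2% + 3% = 89.92%.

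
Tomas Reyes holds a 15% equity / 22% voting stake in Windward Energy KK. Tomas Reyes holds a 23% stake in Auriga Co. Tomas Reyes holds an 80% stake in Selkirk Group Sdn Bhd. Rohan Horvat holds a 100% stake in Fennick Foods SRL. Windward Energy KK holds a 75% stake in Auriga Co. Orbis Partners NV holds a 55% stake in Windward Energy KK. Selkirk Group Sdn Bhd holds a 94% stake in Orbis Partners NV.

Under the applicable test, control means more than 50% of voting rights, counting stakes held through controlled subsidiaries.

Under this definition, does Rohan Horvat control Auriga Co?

Rohan holds 100% of Fennick, so Rohan controls Fennick.
Neither Rohan nor any entity Rohan controls holds any voting interest in Auriga.
So Rohan does not control Auriga.

No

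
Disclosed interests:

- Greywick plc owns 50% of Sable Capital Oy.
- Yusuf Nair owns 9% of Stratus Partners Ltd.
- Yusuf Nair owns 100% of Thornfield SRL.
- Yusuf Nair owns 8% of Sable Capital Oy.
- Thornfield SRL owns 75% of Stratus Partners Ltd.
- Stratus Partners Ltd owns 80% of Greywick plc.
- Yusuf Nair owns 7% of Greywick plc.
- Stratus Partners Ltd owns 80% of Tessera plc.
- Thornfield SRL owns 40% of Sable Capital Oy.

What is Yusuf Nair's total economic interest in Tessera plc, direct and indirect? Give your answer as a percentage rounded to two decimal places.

Yusuf reaches Tessera along 2 paths.
Via Thornfield → Stratus: 100% × 75% × 80% = 60%.
Via Stratus: 9% × 80% = 7.2%.
Total: 60% + 7.2% = 67.2%.
Rounded: 67.20%.

67.20%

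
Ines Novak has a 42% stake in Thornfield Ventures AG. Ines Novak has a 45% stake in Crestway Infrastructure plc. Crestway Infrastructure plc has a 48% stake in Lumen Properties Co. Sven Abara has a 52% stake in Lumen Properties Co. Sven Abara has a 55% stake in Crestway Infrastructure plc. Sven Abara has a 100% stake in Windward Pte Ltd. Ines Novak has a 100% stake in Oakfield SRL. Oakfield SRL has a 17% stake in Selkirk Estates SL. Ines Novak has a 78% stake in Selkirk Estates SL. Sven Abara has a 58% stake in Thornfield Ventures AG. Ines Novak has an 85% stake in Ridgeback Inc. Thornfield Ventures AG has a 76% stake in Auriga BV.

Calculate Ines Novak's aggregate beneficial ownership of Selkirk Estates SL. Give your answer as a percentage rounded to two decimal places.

Ines reaches Selkirk along 2 paths.
Direct stake: 78% = 78%.
Via Oakfield: 100% × 17% = 17%.
Total: 78% + 17% = 95%.
Rounded: 95.00%.

95.00%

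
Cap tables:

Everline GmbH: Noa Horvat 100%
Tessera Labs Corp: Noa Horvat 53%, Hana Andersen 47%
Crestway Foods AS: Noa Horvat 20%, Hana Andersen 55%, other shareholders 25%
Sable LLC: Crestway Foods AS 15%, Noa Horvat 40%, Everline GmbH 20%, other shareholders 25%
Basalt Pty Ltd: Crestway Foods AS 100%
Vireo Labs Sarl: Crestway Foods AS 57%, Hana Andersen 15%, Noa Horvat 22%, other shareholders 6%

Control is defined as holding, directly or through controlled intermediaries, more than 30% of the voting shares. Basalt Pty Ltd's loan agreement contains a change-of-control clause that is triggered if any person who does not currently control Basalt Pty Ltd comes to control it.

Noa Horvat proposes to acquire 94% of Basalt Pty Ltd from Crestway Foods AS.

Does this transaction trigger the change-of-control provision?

The purchase adds only to Noa's holdings (Crestway's stake shrinks), so Noa is the only person who could newly come to control Basalt.
Noa holds 100% of Everline, so Noa controls Everline.
Noa holds 53% of Tessera, so Noa controls Tessera.
Noa and Everline together hold 40% + 20% = 60% of Sable, so Noa controls Sable.
Neither Noa nor any entity Noa controls holds any voting interest in Basalt.
So before the transaction, Noa does not control Basalt.
After the purchase, Noa holds 94% of Basalt directly, and Crestway's stake falls to 6%.
Noa holds 94% of Basalt, so Noa controls Basalt.
Noa did not control Basalt before and does after, so the clause is triggered.

Yes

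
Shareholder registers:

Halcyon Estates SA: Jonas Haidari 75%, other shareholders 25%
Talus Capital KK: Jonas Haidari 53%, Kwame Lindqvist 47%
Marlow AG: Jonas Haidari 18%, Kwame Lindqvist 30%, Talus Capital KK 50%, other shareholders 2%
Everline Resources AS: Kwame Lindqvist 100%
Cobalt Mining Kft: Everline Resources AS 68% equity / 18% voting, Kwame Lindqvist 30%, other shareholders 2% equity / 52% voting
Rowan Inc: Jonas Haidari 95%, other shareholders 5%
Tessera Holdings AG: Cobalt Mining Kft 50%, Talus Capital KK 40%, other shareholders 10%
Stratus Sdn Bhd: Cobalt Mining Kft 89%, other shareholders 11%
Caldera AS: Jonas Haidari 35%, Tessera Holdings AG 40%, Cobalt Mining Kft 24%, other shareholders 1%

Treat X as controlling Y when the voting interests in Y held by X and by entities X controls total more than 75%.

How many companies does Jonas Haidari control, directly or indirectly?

Jonas holds 95% of Rowan, so Jonas controls Rowan.
No other company's threshold is met.
Jonas controls 1 company.

1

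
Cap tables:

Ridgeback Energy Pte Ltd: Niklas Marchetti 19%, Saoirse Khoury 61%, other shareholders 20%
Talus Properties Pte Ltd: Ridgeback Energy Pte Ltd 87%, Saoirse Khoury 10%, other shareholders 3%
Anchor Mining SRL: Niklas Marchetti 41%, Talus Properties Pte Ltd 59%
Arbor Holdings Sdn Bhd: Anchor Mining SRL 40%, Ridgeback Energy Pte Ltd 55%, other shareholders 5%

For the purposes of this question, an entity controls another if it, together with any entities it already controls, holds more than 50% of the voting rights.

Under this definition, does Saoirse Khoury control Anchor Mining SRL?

Yes

Saoirse holds 61% of Ridgeback, so Saoirse controls Ridgeback.
Ridgeback and Saoirse together hold 87% + 10% = 97% of Talus, so Saoirse controls Talus.
Talus holds 59% of Anchor, so Saoirse controls Anchor.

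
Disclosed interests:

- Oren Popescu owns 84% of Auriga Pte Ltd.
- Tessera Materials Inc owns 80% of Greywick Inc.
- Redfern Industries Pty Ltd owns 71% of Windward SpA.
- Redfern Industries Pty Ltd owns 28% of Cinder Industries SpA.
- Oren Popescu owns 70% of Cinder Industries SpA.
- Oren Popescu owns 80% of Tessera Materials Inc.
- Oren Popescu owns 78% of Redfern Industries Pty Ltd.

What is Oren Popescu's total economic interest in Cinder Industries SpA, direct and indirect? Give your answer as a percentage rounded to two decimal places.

91.84%

Oren reaches Cinder along 2 paths.
Direct stake: 70% = 70%.
Via Redfern: 78% × 28% = 21.84%.
Total: 70% + 21.84% = 91.84%.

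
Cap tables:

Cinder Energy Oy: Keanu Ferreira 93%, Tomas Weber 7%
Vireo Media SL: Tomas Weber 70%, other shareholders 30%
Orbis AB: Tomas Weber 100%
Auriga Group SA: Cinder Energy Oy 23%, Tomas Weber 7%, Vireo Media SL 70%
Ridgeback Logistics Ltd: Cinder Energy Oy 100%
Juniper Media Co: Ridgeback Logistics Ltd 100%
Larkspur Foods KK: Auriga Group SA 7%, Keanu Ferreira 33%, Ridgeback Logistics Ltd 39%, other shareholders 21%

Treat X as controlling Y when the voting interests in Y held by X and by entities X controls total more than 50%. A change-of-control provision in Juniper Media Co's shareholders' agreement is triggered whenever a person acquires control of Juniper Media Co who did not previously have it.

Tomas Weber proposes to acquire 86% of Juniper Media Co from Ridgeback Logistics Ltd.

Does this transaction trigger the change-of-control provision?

The purchase adds only to Tomas's holdings (Ridgeback's stake shrinks), so Tomas is the only person who could newly come to control Juniper.
Tomas holds 70% of Vireo, so Tomas controls Vireo.
Tomas holds 100% of Orbis, so Tomas controls Orbis.
Tomas and Vireo together hold 7% + 70% = 77% of Auriga, so Tomas controls Auriga.
Neither Tomas nor any entity Tomas controls holds any voting interest in Juniper.
So before the transaction, Tomas does not control Juniper.
After the purchase, Tomas holds 86% of Juniper directly, and Ridgeback's stake falls to 14%.
Tomas holds 86% of Juniper, so Tomas controls Juniper.
Tomas did not control Juniper before and does after, so the clause is triggered.

Yes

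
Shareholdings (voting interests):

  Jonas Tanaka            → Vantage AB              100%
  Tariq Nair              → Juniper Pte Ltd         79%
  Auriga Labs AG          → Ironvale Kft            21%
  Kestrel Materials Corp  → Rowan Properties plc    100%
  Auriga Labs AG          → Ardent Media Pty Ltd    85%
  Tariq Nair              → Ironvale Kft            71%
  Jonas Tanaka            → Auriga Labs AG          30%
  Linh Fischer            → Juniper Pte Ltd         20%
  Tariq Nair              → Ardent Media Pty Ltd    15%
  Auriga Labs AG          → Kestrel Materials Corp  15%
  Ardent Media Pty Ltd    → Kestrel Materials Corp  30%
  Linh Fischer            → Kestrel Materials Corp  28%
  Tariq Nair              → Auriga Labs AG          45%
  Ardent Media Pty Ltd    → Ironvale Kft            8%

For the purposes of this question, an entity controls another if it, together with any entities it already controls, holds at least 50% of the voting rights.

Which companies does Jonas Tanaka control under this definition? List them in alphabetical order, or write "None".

Vantage AB

Jonas holds 100% of Vantage, so Jonas controls Vantage.
No other company's threshold is met.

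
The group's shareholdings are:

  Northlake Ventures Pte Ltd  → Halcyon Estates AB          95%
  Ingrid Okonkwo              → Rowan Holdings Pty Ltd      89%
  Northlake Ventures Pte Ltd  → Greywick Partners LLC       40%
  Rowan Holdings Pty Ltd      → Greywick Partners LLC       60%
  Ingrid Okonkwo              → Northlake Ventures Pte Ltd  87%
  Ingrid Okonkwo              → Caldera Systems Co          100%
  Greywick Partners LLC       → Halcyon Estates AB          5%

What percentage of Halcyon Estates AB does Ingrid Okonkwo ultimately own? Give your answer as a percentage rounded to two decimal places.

Ingrid reaches Halcyon along 3 paths.
Via Rowan → Greywick: 89% × 60% × 5% = 2.67%.
Via Northlake → Greywick: 87% × 40% × 5% = 1.74%.
Via Northlake: 87% × 95% = 82.65%.
Total: 2.67% + 1.74% + 82.65% = 87.06%.

87.06%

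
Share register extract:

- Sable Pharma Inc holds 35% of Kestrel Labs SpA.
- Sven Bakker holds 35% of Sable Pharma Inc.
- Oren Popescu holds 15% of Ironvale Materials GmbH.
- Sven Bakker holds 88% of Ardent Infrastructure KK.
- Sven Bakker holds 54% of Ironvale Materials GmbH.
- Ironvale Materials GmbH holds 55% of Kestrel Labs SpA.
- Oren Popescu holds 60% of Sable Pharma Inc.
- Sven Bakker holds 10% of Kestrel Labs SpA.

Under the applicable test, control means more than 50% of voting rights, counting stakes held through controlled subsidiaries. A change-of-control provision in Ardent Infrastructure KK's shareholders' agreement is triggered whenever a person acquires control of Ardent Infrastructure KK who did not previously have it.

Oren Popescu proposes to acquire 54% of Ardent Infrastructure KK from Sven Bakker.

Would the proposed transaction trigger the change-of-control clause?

The purchase adds only to Oren's holdings (Sven's stake shrinks), so Oren is the only person who could newly come to control Ardent.
Oren holds 60% of Sable, so Oren controls Sable.
Neither Oren nor any entity Oren controls holds any voting interest in Ardent.
So before the transaction, Oren does not control Ardent.
After the purchase, Oren holds 54% of Ardent directly, and Sven's stake falls to 34%.
Oren holds 54% of Ardent, so Oren controls Ardent.
Oren did not control Ardent before and does after, so the clause is triggered.

Yes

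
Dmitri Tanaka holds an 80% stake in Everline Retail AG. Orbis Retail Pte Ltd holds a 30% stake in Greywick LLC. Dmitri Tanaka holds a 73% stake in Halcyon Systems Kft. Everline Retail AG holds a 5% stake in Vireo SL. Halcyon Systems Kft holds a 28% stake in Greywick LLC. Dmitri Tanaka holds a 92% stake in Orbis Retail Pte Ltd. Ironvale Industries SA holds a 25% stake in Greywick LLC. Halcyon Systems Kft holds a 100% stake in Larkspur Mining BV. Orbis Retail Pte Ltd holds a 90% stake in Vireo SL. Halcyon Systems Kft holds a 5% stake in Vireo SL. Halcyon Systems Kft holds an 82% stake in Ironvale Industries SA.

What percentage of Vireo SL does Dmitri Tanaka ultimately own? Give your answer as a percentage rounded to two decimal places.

Dmitri reaches Vireo along 3 paths.
Via Halcyon: 73% × 5% = 3.65%.
Via Orbis: 92% × 90% = 82.8%.
Via Everline: 80% × 5% = 4%.
Total: 3.65% + 82.8% + 4% = 90.45%.

90.45%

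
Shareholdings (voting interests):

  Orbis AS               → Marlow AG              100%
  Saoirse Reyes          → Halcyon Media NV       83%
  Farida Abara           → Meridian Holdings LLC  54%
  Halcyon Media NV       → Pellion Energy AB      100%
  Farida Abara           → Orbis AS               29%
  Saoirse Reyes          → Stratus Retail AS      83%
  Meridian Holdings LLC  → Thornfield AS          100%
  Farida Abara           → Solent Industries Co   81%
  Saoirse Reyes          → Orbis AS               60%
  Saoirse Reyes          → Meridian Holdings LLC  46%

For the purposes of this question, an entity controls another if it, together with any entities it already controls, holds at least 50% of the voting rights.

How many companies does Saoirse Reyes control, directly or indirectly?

5

Saoirse holds 60% of Orbis, so Saoirse controls Orbis.
Saoirse holds 83% of Stratus, so Saoirse controls Stratus.
Saoirse holds 83% of Halcyon, so Saoirse controls Halcyon.
Halcyon holds 100% of Pellion, so Saoirse controls Pellion.
Orbis holds 100% of Marlow, so Saoirse controls Marlow.
No other company's threshold is met.
Saoirse controls 5 companies.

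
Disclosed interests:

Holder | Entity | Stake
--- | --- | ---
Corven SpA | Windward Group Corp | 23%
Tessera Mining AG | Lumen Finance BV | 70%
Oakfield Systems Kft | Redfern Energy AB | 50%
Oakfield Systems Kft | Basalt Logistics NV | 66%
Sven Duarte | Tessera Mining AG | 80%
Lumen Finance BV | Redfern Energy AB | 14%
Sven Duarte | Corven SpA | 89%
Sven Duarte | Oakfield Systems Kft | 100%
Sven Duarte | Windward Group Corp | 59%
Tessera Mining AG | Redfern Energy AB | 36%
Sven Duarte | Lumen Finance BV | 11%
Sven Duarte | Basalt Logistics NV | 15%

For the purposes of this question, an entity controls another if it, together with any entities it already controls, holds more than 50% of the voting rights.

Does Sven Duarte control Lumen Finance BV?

Sven holds 80% of Tessera, so Sven controls Tessera.
Tessera and Sven together hold 70% + 11% = 81% of Lumen, so Sven controls Lumen.

Yes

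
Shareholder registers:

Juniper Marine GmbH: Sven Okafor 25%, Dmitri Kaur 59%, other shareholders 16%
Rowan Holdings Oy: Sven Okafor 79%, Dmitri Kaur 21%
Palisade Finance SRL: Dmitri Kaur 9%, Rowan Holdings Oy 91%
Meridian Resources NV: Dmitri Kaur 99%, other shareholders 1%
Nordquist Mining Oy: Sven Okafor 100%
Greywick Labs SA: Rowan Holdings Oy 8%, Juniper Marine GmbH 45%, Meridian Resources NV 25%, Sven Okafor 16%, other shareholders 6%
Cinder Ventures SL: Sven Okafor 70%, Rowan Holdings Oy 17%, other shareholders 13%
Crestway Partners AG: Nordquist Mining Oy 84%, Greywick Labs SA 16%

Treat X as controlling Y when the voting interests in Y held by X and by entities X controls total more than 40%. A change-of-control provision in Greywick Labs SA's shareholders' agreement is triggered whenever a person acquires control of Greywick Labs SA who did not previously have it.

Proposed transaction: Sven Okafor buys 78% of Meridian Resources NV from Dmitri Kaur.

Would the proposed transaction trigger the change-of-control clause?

Yes

The purchase adds only to Sven's holdings (Dmitri's stake shrinks), so Sven is the only person who could newly come to control Greywick.
Sven holds 79% of Rowan, so Sven controls Rowan.
Rowan holds 91% of Palisade, so Sven controls Palisade.
Sven holds 100% of Nordquist, so Sven controls Nordquist.
Sven and Rowan together hold 70% + 17% = 87% of Cinder, so Sven controls Cinder.
Nordquist holds 84% of Crestway, so Sven controls Crestway.
In Greywick, Sven's side holds only 8% + 16% = 24%, not > 40%.
So before the transaction, Sven does not control Greywick.
After the purchase, Sven holds 78% of Meridian directly, and Dmitri's stake falls to 21%.
Sven holds 78% of Meridian, so Sven controls Meridian.
Rowan and Meridian and Sven together hold 8% + 25% + 16% = 49% of Greywick, so Sven controls Greywick.
Sven did not control Greywick before and does after, so the clause is triggered.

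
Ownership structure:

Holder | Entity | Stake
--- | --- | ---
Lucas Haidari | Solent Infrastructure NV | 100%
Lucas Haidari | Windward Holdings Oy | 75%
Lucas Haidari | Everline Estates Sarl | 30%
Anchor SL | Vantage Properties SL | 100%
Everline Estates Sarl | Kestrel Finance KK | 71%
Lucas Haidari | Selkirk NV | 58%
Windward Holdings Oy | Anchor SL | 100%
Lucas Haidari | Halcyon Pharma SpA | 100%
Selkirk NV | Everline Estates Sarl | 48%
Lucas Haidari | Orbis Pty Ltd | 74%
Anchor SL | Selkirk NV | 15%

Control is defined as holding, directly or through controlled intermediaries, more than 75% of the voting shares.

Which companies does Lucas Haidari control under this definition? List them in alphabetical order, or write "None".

Halcyon Pharma SpA, Solent Infrastructure NV

Lucas holds 100% of Halcyon, so Lucas controls Halcyon.
Lucas holds 100% of Solent, so Lucas controls Solent.
No other company's threshold is met.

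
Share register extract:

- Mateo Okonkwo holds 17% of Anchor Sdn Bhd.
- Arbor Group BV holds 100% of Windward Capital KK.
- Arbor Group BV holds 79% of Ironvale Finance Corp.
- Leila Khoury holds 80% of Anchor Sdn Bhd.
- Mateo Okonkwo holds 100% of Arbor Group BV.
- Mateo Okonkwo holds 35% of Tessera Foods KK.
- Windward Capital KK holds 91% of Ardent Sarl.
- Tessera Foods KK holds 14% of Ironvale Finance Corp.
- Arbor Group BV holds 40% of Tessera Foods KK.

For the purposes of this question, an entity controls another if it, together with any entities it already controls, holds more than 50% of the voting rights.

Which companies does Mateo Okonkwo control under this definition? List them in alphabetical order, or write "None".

Mateo holds 100% of Arbor, so Mateo controls Arbor.
Arbor holds 100% of Windward, so Mateo controls Windward.
Windward holds 91% of Ardent, so Mateo controls Ardent.
Mateo and Arbor together hold 35% + 40% = 75% of Tessera, so Mateo controls Tessera.
Arbor and Tessera together hold 79% + 14% = 93% of Ironvale, so Mateo controls Ironvale.
No other company's threshold is met.

Arbor Group BV, Ardent Sarl, Ironvale Finance Corp, Tessera Foods KK, Windward Capital KK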